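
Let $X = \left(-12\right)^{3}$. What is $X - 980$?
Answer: $-2708$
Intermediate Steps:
$X = -1728$
$X - 980 = -1728 - 980 = -2708$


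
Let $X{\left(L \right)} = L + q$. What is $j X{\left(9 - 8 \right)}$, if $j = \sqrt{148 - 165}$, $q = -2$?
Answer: $- i \sqrt{17} \approx - 4.1231 i$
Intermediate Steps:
$X{\left(L \right)} = -2 + L$ ($X{\left(L \right)} = L - 2 = -2 + L$)
$j = i \sqrt{17}$ ($j = \sqrt{-17} = i \sqrt{17} \approx 4.1231 i$)
$j X{\left(9 - 8 \right)} = i \sqrt{17} \left(-2 + \left(9 - 8\right)\right) = i \sqrt{17} \left(-2 + 1\right) = i \sqrt{17} \left(-1\right) = - i \sqrt{17}$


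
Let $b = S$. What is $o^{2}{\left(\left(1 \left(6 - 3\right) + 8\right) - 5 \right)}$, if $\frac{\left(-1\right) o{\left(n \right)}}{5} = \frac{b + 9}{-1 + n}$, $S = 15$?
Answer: $576$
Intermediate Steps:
$b = 15$
$o{\left(n \right)} = - \frac{120}{-1 + n}$ ($o{\left(n \right)} = - 5 \frac{15 + 9}{-1 + n} = - 5 \frac{24}{-1 + n} = - \frac{120}{-1 + n}$)
$o^{2}{\left(\left(1 \left(6 - 3\right) + 8\right) - 5 \right)} = \left(- \frac{120}{-1 - \left(-3 - \left(6 - 3\right)\right)}\right)^{2} = \left(- \frac{120}{-1 + \left(\left(1 \cdot 3 + 8\right) - 5\right)}\right)^{2} = \left(- \frac{120}{-1 + \left(\left(3 + 8\right) - 5\right)}\right)^{2} = \left(- \frac{120}{-1 + \left(11 - 5\right)}\right)^{2} = \left(- \frac{120}{-1 + 6}\right)^{2} = \left(- \frac{120}{5}\right)^{2} = \left(\left(-120\right) \frac{1}{5}\right)^{2} = \left(-24\right)^{2} = 576$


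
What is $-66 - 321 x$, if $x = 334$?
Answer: $-107280$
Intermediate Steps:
$-66 - 321 x = -66 - 107214 = -107280$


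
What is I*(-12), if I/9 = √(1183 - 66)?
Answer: -108*√1117 ≈ -3609.5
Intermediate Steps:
I = 9*√1117 (I = 9*√(1183 - 66) = 9*√1117 ≈ 300.79)
I*(-12) = (9*√1117)*(-12) = -108*√1117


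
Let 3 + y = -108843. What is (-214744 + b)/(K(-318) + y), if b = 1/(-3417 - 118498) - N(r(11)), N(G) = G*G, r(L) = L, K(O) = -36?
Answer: 1455292582/737463835 ≈ 1.9734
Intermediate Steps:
y = -108846 (y = -3 - 108843 = -108846)
N(G) = G²
b = -14751716/121915 (b = 1/(-3417 - 118498) - 1*11² = 1/(-121915) - 1*121 = -1/121915 - 121 = -14751716/121915 ≈ -121.00)
(-214744 + b)/(K(-318) + y) = (-214744 - 14751716/121915)/(-36 - 108846) = -26195266476/121915/(-108882) = -26195266476/121915*(-1/108882) = 1455292582/737463835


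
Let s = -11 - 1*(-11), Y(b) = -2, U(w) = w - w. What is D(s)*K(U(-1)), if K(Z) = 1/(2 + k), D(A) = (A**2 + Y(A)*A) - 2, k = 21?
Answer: -2/23 ≈ -0.086957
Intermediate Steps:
U(w) = 0
s = 0 (s = -11 + 11 = 0)
D(A) = -2 + A**2 - 2*A (D(A) = (A**2 - 2*A) - 2 = -2 + A**2 - 2*A)
K(Z) = 1/23 (K(Z) = 1/(2 + 21) = 1/23)
D(s)*K(U(-1)) = (-2 + 0**2 - 2*0)*(1/23) = (-2 + 0 + 0)*(1/23) = -2*1/23 = -2/23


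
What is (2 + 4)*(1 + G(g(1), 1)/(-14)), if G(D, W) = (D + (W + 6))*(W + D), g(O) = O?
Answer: -6/7 ≈ -0.85714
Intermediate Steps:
G(D, W) = (D + W)*(6 + D + W) (G(D, W) = (D + (6 + W))*(D + W) = (6 + D + W)*(D + W) = (D + W)*(6 + D + W))
(2 + 4)*(1 + G(g(1), 1)/(-14)) = (2 + 4)*(1 + (1² + 1² + 6*1 + 6*1 + 2*1*1)/(-14)) = 6*(1 + (1 + 1 + 6 + 6 + 2)*(-1/14)) = 6*(1 + 16*(-1/14)) = 6*(1 - 8/7) = 6*(-⅐) = -6/7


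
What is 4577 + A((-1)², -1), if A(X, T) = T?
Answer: 4576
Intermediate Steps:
4577 + A((-1)², -1) = 4577 - 1 = 4576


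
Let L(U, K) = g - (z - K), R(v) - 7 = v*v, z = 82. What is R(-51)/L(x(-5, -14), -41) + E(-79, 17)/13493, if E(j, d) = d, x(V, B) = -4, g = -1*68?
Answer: -35186497/2577163 ≈ -13.653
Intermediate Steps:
g = -68
R(v) = 7 + v² (R(v) = 7 + v*v = 7 + v²)
L(U, K) = -150 + K (L(U, K) = -68 - (82 - K) = -68 + (-82 + K) = -150 + K)
R(-51)/L(x(-5, -14), -41) + E(-79, 17)/13493 = (7 + (-51)²)/(-150 - 41) + 17/13493 = (7 + 2601)/(-191) + 17*(1/13493) = 2608*(-1/191) + 17/13493 = -2608/191 + 17/13493 = -35186497/2577163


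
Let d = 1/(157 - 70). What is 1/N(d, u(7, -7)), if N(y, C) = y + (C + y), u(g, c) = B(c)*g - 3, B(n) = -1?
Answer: -87/868 ≈ -0.10023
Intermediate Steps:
d = 1/87 ≈ 0.011494
u(g, c) = -3 - g (u(g, c) = -g - 3 = -3 - g)
N(y, C) = C + 2*y
1/N(d, u(7, -7)) = 1/((-3 - 1*7) + 2*(1/87)) = 1/((-3 - 7) + 2/87) = 1/(-10 + 2/87) = 1/(-868/87) = -87/868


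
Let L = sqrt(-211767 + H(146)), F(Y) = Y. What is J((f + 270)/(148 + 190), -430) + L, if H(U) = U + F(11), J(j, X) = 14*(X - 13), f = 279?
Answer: -6202 + I*sqrt(211610) ≈ -6202.0 + 460.01*I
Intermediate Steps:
J(j, X) = -182 + 14*X (J(j, X) = 14*(-13 + X) = -182 + 14*X)
H(U) = 11 + U (H(U) = U + 11 = 11 + U)
L = I*sqrt(211610) (L = sqrt(-211767 + (11 + 146)) = sqrt(-211767 + 157) = sqrt(-211610) = I*sqrt(211610) ≈ 460.01*I)
J((f + 270)/(148 + 190), -430) + L = (-182 + 14*(-430)) + I*sqrt(211610) = (-182 - 6020) + I*sqrt(211610) = -6202 + I*sqrt(211610)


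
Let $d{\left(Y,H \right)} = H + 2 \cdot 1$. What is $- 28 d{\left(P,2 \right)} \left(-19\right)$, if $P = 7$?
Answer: $2128$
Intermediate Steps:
$d{\left(Y,H \right)} = 2 + H$ ($d{\left(Y,H \right)} = H + 2 = 2 + H$)
$- 28 d{\left(P,2 \right)} \left(-19\right) = - 28 \left(2 + 2\right) \left(-19\right) = \left(-28\right) 4 \left(-19\right) = \left(-112\right) \left(-19\right) = 2128$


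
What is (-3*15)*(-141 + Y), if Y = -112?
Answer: 11385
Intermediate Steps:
(-3*15)*(-141 + Y) = (-3*15)*(-141 - 112) = -45*(-253) = 11385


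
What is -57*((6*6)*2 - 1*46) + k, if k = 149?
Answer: -1333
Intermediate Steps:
-57*((6*6)*2 - 1*46) + k = -57*((6*6)*2 - 1*46) + 149 = -57*(36*2 - 46) + 149 = -57*(72 - 46) + 149 = -57*26 + 149 = -1482 + 149 = -1333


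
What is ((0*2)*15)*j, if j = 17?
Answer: 0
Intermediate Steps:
((0*2)*15)*j = ((0*2)*15)*17 = (0*15)*17 = 0*17 = 0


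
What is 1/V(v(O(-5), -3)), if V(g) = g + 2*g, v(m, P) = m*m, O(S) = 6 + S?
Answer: ⅓ ≈ 0.33333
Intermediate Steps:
v(m, P) = m²
V(g) = 3*g
1/V(v(O(-5), -3)) = 1/(3*(6 - 5)²) = 1/(3*1²) = 1/(3*1) = 1/3 = ⅓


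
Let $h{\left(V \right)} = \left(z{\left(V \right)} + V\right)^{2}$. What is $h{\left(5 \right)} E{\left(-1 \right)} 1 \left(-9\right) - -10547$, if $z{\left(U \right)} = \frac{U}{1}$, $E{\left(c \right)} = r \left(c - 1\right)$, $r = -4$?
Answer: $3347$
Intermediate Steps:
$E{\left(c \right)} = 4 - 4 c$ ($E{\left(c \right)} = - 4 \left(c - 1\right) = - 4 \left(-1 + c\right) = 4 - 4 c$)
$z{\left(U \right)} = U$ ($z{\left(U \right)} = U 1 = U$)
$h{\left(V \right)} = 4 V^{2}$ ($h{\left(V \right)} = \left(V + V\right)^{2} = \left(2 V\right)^{2} = 4 V^{2}$)
$h{\left(5 \right)} E{\left(-1 \right)} 1 \left(-9\right) - -10547 = 4 \cdot 5^{2} \left(4 - -4\right) 1 \left(-9\right) - -10547 = 4 \cdot 25 \left(4 + 4\right) 1 \left(-9\right) + 10547 = 100 \cdot 8 \cdot 1 \left(-9\right) + 10547 = 100 \cdot 8 \left(-9\right) + 10547 = 800 \left(-9\right) + 10547 = -7200 + 10547 = 3347$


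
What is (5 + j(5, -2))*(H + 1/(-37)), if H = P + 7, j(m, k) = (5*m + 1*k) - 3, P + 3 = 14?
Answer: 16625/37 ≈ 449.32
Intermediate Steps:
P = 11 (P = -3 + 14 = 11)
j(m, k) = -3 + k + 5*m (j(m, k) = (5*m + k) - 3 = (k + 5*m) - 3 = -3 + k + 5*m)
H = 18 (H = 11 + 7 = 18)
(5 + j(5, -2))*(H + 1/(-37)) = (5 + (-3 - 2 + 5*5))*(18 + 1/(-37)) = (5 + (-3 - 2 + 25))*(18 - 1/37) = (5 + 20)*(665/37) = 25*(665/37) = 16625/37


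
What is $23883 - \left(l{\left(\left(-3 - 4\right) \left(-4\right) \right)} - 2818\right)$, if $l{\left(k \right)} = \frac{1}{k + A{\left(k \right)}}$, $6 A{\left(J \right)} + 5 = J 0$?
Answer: $\frac{4352257}{163} \approx 26701.0$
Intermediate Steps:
$A{\left(J \right)} = - \frac{5}{6}$ ($A{\left(J \right)} = - \frac{5}{6} + \frac{J 0}{6} = - \frac{5}{6} + \frac{1}{6} \cdot 0 = - \frac{5}{6} + 0 = - \frac{5}{6}$)
$l{\left(k \right)} = \frac{1}{- \frac{5}{6} + k}$ ($l{\left(k \right)} = \frac{1}{k - \frac{5}{6}} = \frac{1}{- \frac{5}{6} + k}$)
$23883 - \left(l{\left(\left(-3 - 4\right) \left(-4\right) \right)} - 2818\right) = 23883 - \left(\frac{6}{-5 + 6 \left(-3 - 4\right) \left(-4\right)} - 2818\right) = 23883 - \left(\frac{6}{-5 + 6 \left(\left(-7\right) \left(-4\right)\right)} - 2818\right) = 23883 - \left(\frac{6}{-5 + 6 \cdot 28} - 2818\right) = 23883 - \left(\frac{6}{-5 + 168} - 2818\right) = 23883 - \left(\frac{6}{163} - 2818\right) = 23883 - - \frac{459328}{163} = 23883 + \frac{459328}{163} = \frac{4352257}{163}$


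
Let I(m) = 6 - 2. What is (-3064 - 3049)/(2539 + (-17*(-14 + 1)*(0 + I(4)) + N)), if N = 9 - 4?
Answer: -6113/3428 ≈ -1.7833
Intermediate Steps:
I(m) = 4
N = 5
(-3064 - 3049)/(2539 + (-17*(-14 + 1)*(0 + I(4)) + N)) = (-3064 - 3049)/(2539 + (-17*(-14 + 1)*(0 + 4) + 5)) = -6113/(2539 + (-(-221)*4 + 5)) = -6113/(2539 + (-17*(-52) + 5)) = -6113/(2539 + (884 + 5)) = -6113/(2539 + 889) = -6113/3428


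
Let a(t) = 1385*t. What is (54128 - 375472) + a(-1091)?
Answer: -1832379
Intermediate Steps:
(54128 - 375472) + a(-1091) = (54128 - 375472) + 1385*(-1091) = -321344 - 1511035 = -1832379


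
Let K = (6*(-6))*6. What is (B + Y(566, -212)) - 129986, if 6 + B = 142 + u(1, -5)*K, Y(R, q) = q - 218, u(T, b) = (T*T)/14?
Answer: -912068/7 ≈ -1.3030e+5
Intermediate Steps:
K = -216 (K = -36*6 = -216)
u(T, b) = T²/14 (u(T, b) = T²*(1/14) = T²/14)
Y(R, q) = -218 + q
B = 844/7 (B = -6 + (142 + ((1/14)*1²)*(-216)) = -6 + (142 + ((1/14)*1)*(-216)) = -6 + (142 + (1/14)*(-216)) = -6 + (142 - 108/7) = -6 + 886/7 = 844/7 ≈ 120.57)
(B + Y(566, -212)) - 129986 = (844/7 + (-218 - 212)) - 129986 = (844/7 - 430) - 129986 = -2166/7 - 129986 = -912068/7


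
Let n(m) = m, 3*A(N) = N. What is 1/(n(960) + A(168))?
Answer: 1/1016 ≈ 0.00098425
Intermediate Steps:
A(N) = N/3
1/(n(960) + A(168)) = 1/(960 + (⅓)*168) = 1/(960 + 56) = 1/1016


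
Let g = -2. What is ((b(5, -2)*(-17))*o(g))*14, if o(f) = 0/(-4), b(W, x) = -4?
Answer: 0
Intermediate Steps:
o(f) = 0 (o(f) = 0*(-1/4) = 0)
((b(5, -2)*(-17))*o(g))*14 = (-4*(-17)*0)*14 = (68*0)*14 = 0*14 = 0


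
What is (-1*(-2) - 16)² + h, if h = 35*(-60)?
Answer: -1904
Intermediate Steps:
h = -2100
(-1*(-2) - 16)² + h = (-1*(-2) - 16)² - 2100 = (2 - 16)² - 2100 = (-14)² - 2100 = 196 - 2100 = -1904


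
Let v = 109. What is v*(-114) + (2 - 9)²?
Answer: -12377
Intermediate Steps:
v*(-114) + (2 - 9)² = 109*(-114) + (2 - 9)² = -12426 + (-7)² = -12426 + 49 = -12377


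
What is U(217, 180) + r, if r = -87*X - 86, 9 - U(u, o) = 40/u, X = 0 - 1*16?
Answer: 285315/217 ≈ 1314.8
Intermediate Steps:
X = -16 (X = 0 - 16 = -16)
U(u, o) = 9 - 40/u
r = 1306 (r = -87*(-16) - 86 = 1392 - 86 = 1306)
U(217, 180) + r = (9 - 40/217) + 1306 = 1913/217 + 1306 = 285315/217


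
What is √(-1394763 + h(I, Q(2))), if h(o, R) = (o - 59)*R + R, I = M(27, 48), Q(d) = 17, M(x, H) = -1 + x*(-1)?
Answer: 5*I*√55849 ≈ 1181.6*I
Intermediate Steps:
M(x, H) = -1 - x
I = -28 (I = -1 - 1*27 = -1 - 27 = -28)
h(o, R) = R + R*(-59 + o) (h(o, R) = (-59 + o)*R + R = R*(-59 + o) + R = R + R*(-59 + o))
√(-1394763 + h(I, Q(2))) = √(-1394763 + 17*(-58 - 28)) = √(-1394763 + 17*(-86)) = √(-1394763 - 1462) = √(-1396225) = 5*I*√55849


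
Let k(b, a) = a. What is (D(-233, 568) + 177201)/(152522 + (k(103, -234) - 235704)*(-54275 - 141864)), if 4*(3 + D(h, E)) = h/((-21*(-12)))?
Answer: 178615351/46647010271232 ≈ 3.8291e-6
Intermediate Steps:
D(h, E) = -3 + h/1008 (D(h, E) = -3 + (h/((-21*(-12))))/4 = -3 + (h/252)/4 = -3 + h/1008)
(D(-233, 568) + 177201)/(152522 + (k(103, -234) - 235704)*(-54275 - 141864)) = ((-3 + (1/1008)*(-233)) + 177201)/(152522 + (-234 - 235704)*(-54275 - 141864)) = ((-3 - 233/1008) + 177201)/(152522 - 235938*(-196139)) = (-3257/1008 + 177201)/(152522 + 46276643382) = (178615351/1008)/46276795904 = (178615351/1008)*(1/46276795904) = 178615351/46647010271232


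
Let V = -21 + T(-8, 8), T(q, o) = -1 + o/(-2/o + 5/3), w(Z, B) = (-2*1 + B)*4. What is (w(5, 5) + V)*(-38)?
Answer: 2812/17 ≈ 165.41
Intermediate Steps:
w(Z, B) = -8 + 4*B (w(Z, B) = (-2 + B)*4 = -8 + 4*B)
T(q, o) = -1 + o/(5/3 - 2/o) (T(q, o) = -1 + o/(-2/o + 5*(1/3)) = -1 + o/(-2/o + 5/3) = -1 + o/(5/3 - 2/o))
V = -278/17 (V = -21 + (6 - 5*8 + 3*8**2)/(-6 + 5*8) = -21 + (6 - 40 + 3*64)/(-6 + 40) = -21 + (6 - 40 + 192)/34 = -21 + (1/34)*158 = -21 + 79/17 = -278/17 ≈ -16.353)
(w(5, 5) + V)*(-38) = ((-8 + 4*5) - 278/17)*(-38) = ((-8 + 20) - 278/17)*(-38) = (12 - 278/17)*(-38) = -74/17*(-38) = 2812/17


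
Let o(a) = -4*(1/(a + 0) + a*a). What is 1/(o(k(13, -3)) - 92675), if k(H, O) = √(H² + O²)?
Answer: -8311443/776180727433 + 2*√178/776180727433 ≈ -1.0708e-5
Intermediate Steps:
o(a) = -4/a - 4*a² (o(a) = -4*(1/a + a²) = -4/a - 4*a²)
1/(o(k(13, -3)) - 92675) = 1/(4*(-1 - (√(13² + (-3)²))³)/(√(13² + (-3)²)) - 92675) = 1/(4*(-1 - (√(169 + 9))³)/(√(169 + 9)) - 92675) = 1/(4*(-1 - (√178)³)/(√178) - 92675) = 1/(4*(√178/178)*(-1 - 178*√178) - 92675) = 1/(2*√178*(-1 - 178*√178)/89 - 92675) = 1/(-92675 + 2*√178*(-1 - 178*√178)/89)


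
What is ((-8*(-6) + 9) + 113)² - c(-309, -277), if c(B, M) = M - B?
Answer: 28868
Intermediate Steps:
((-8*(-6) + 9) + 113)² - c(-309, -277) = ((-8*(-6) + 9) + 113)² - (-277 - 1*(-309)) = ((48 + 9) + 113)² - (-277 + 309) = (57 + 113)² - 1*32 = 170² - 32 = 28900 - 32 = 28868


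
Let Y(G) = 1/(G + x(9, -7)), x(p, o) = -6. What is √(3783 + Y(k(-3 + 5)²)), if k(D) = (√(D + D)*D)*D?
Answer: √12726070/58 ≈ 61.506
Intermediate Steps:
k(D) = √2*D^(5/2) (k(D) = (√(2*D)*D)*D = ((√2*√D)*D)*D = (√2*D^(3/2))*D = √2*D^(5/2))
Y(G) = 1/(-6 + G) (Y(G) = 1/(G - 6) = 1/(-6 + G))
√(3783 + Y(k(-3 + 5)²)) = √(3783 + 1/(-6 + (√2*(-3 + 5)^(5/2))²)) = √(3783 + 1/(-6 + (√2*2^(5/2))²)) = √(3783 + 1/(-6 + (√2*(4*√2))²)) = √(3783 + 1/(-6 + 8²)) = √(3783 + 1/(-6 + 64)) = √(3783 + 1/58) = √(219415/58) = √12726070/58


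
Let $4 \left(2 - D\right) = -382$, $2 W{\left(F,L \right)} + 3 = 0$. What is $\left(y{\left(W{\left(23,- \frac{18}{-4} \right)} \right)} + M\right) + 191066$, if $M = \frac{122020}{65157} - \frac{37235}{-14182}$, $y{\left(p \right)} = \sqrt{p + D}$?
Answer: $\frac{176559949976419}{924056574} + 4 \sqrt{6} \approx 1.9108 \cdot 10^{5}$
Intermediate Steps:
$W{\left(F,L \right)} = - \frac{3}{2}$ ($W{\left(F,L \right)} = - \frac{3}{2} + \frac{1}{2} \cdot 0 = - \frac{3}{2} + 0 = - \frac{3}{2}$)
$D = \frac{195}{2}$ ($D = 2 - - \frac{191}{2} = 2 + \frac{191}{2} = \frac{195}{2} \approx 97.5$)
$y{\left(p \right)} = \sqrt{\frac{195}{2} + p}$ ($y{\left(p \right)} = \sqrt{p + \frac{195}{2}} = \sqrt{\frac{195}{2} + p}$)
$M = \frac{4156608535}{924056574}$ ($M = 122020 \cdot \frac{1}{65157} - - \frac{37235}{14182} = \frac{122020}{65157} + \frac{37235}{14182} = \frac{4156608535}{924056574} \approx 4.4982$)
$\left(y{\left(W{\left(23,- \frac{18}{-4} \right)} \right)} + M\right) + 191066 = \left(\frac{\sqrt{390 + 4 \left(- \frac{3}{2}\right)}}{2} + \frac{4156608535}{924056574}\right) + 191066 = \left(\frac{\sqrt{390 - 6}}{2} + \frac{4156608535}{924056574}\right) + 191066 = \left(\frac{\sqrt{384}}{2} + \frac{4156608535}{924056574}\right) + 191066 = \left(\frac{8 \sqrt{6}}{2} + \frac{4156608535}{924056574}\right) + 191066 = \left(4 \sqrt{6} + \frac{4156608535}{924056574}\right) + 191066 = \left(\frac{4156608535}{924056574} + 4 \sqrt{6}\right) + 191066 = \frac{176559949976419}{924056574} + 4 \sqrt{6}$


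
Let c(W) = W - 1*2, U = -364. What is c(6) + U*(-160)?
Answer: 58244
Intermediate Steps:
c(W) = -2 + W (c(W) = W - 2 = -2 + W)
c(6) + U*(-160) = (-2 + 6) - 364*(-160) = 4 + 58240 = 58244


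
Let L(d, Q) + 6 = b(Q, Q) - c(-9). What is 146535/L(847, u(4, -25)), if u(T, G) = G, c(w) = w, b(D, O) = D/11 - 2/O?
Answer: 13432375/74 ≈ 1.8152e+5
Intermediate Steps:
b(D, O) = -2/O + D/11 (b(D, O) = D*(1/11) - 2/O = D/11 - 2/O = -2/O + D/11)
L(d, Q) = 3 - 2/Q + Q/11 (L(d, Q) = -6 + ((-2/Q + Q/11) - 1*(-9)) = -6 + ((-2/Q + Q/11) + 9) = -6 + (9 - 2/Q + Q/11) = 3 - 2/Q + Q/11)
146535/L(847, u(4, -25)) = 146535/(3 - 2/(-25) + (1/11)*(-25)) = 146535/(3 - 2*(-1/25) - 25/11) = 146535/(3 + 2/25 - 25/11) = 146535/(222/275) = 146535*(275/222) = 13432375/74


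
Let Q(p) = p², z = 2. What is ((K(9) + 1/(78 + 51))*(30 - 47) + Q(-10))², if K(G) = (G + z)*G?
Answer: 41707442176/16641 ≈ 2.5063e+6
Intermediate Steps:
K(G) = G*(2 + G) (K(G) = (G + 2)*G = (2 + G)*G = G*(2 + G))
((K(9) + 1/(78 + 51))*(30 - 47) + Q(-10))² = ((9*(2 + 9) + 1/(78 + 51))*(30 - 47) + (-10)²)² = ((9*11 + 1/129)*(-17) + 100)² = ((99 + 1/129)*(-17) + 100)² = ((12772/129)*(-17) + 100)² = (-217124/129 + 100)² = (-204224/129)² = 41707442176/16641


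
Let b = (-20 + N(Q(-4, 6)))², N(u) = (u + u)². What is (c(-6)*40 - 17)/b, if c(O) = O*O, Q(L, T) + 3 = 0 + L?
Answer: 1423/30976 ≈ 0.045939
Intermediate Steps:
Q(L, T) = -3 + L (Q(L, T) = -3 + (0 + L) = -3 + L)
N(u) = 4*u² (N(u) = (2*u)² = 4*u²)
c(O) = O²
b = 30976 (b = (-20 + 4*(-3 - 4)²)² = (-20 + 4*(-7)²)² = (-20 + 4*49)² = (-20 + 196)² = 176² = 30976)
(c(-6)*40 - 17)/b = ((-6)²*40 - 17)/30976 = (36*40 - 17)*(1/30976) = (1440 - 17)*(1/30976) = 1423*(1/30976) = 1423/30976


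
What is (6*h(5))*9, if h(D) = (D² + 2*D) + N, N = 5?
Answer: 2160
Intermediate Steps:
h(D) = 5 + D² + 2*D (h(D) = (D² + 2*D) + 5 = 5 + D² + 2*D)
(6*h(5))*9 = (6*(5 + 5² + 2*5))*9 = (6*(5 + 25 + 10))*9 = (6*40)*9 = 240*9 = 2160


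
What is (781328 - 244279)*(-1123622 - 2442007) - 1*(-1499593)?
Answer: -1914915989228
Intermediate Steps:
(781328 - 244279)*(-1123622 - 2442007) - 1*(-1499593) = 537049*(-3565629) + 1499593 = -1914917488821 + 1499593 = -1914915989228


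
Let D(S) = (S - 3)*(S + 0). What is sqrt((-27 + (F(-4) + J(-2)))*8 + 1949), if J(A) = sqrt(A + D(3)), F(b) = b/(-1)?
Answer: sqrt(1765 + 8*I*sqrt(2)) ≈ 42.012 + 0.1346*I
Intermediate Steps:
F(b) = -b (F(b) = b*(-1) = -b)
D(S) = S*(-3 + S) (D(S) = (-3 + S)*S = S*(-3 + S))
J(A) = sqrt(A) (J(A) = sqrt(A + 3*(-3 + 3)) = sqrt(A + 3*0) = sqrt(A + 0) = sqrt(A))
sqrt((-27 + (F(-4) + J(-2)))*8 + 1949) = sqrt((-27 + (-1*(-4) + sqrt(-2)))*8 + 1949) = sqrt((-27 + (4 + I*sqrt(2)))*8 + 1949) = sqrt((-23 + I*sqrt(2))*8 + 1949) = sqrt((-184 + 8*I*sqrt(2)) + 1949) = sqrt(1765 + 8*I*sqrt(2))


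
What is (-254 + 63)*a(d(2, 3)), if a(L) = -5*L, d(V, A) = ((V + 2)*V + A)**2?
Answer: 115555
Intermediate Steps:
d(V, A) = (A + V*(2 + V))**2 (d(V, A) = ((2 + V)*V + A)**2 = (V*(2 + V) + A)**2 = (A + V*(2 + V))**2)
(-254 + 63)*a(d(2, 3)) = (-254 + 63)*(-5*(3 + 2**2 + 2*2)**2) = -(-955)*(3 + 4 + 4)**2 = -(-955)*11**2 = -(-955)*121 = -191*(-605) = 115555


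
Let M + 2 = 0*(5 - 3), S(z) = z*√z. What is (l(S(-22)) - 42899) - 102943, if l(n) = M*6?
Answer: -145854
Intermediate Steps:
S(z) = z^(3/2)
M = -2 (M = -2 + 0*(5 - 3) = -2 + 0*2 = -2 + 0 = -2)
l(n) = -12 (l(n) = -2*6 = -12)
(l(S(-22)) - 42899) - 102943 = (-12 - 42899) - 102943 = -42911 - 102943 = -145854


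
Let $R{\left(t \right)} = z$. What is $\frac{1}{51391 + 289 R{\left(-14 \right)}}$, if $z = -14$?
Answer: $\frac{1}{47345} \approx 2.1122 \cdot 10^{-5}$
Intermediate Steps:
$R{\left(t \right)} = -14$
$\frac{1}{51391 + 289 R{\left(-14 \right)}} = \frac{1}{51391 + 289 \left(-14\right)} = \frac{1}{51391 - 4046} = \frac{1}{47345}$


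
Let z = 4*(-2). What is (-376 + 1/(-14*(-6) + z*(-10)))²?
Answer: 3802325569/26896 ≈ 1.4137e+5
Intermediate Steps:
z = -8
(-376 + 1/(-14*(-6) + z*(-10)))² = (-376 + 1/(-14*(-6) - 8*(-10)))² = (-376 + 1/(84 + 80))² = (-376 + 1/164)² = (-61663/164)² = 3802325569/26896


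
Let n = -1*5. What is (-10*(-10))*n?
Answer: -500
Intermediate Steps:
n = -5
(-10*(-10))*n = -10*(-10)*(-5) = 100*(-5) = -500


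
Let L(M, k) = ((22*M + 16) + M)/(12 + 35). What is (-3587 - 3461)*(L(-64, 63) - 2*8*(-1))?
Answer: 4961792/47 ≈ 1.0557e+5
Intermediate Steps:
L(M, k) = 16/47 + 23*M/47 (L(M, k) = ((16 + 22*M) + M)/47 = (16 + 23*M)*(1/47) = 16/47 + 23*M/47)
(-3587 - 3461)*(L(-64, 63) - 2*8*(-1)) = (-3587 - 3461)*((16/47 + (23/47)*(-64)) - 2*8*(-1)) = -7048*((16/47 - 1472/47) - 16*(-1)) = -7048*(-1456/47 + 16) = -7048*(-704/47) = 4961792/47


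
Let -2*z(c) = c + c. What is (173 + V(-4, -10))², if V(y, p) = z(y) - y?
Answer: 32761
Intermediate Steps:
z(c) = -c (z(c) = -(c + c)/2 = -c)
V(y, p) = -2*y (V(y, p) = -y - y = -2*y)
(173 + V(-4, -10))² = (173 - 2*(-4))² = (173 + 8)² = 181² = 32761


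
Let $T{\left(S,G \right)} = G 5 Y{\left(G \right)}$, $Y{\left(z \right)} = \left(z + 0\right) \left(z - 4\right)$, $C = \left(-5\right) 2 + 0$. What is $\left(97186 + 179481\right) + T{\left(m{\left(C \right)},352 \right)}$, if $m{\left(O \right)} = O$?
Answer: $215869627$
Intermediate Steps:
$C = -10$ ($C = -10 + 0 = -10$)
$Y{\left(z \right)} = z \left(-4 + z\right)$
$T{\left(S,G \right)} = 5 G^{2} \left(-4 + G\right)$ ($T{\left(S,G \right)} = G 5 G \left(-4 + G\right) = 5 G G \left(-4 + G\right) = 5 G^{2} \left(-4 + G\right)$)
$\left(97186 + 179481\right) + T{\left(m{\left(C \right)},352 \right)} = \left(97186 + 179481\right) + 5 \cdot 352^{2} \left(-4 + 352\right) = 276667 + 5 \cdot 123904 \cdot 348 = 276667 + 215592960 = 215869627$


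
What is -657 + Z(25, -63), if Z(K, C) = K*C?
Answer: -2232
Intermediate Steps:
Z(K, C) = C*K
-657 + Z(25, -63) = -657 - 63*25 = -657 - 1575 = -2232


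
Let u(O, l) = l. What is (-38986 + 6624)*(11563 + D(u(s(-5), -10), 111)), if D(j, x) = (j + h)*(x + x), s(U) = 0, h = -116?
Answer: 531028058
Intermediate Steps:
D(j, x) = 2*x*(-116 + j) (D(j, x) = (j - 116)*(x + x) = (-116 + j)*(2*x) = 2*x*(-116 + j))
(-38986 + 6624)*(11563 + D(u(s(-5), -10), 111)) = (-38986 + 6624)*(11563 + 2*111*(-116 - 10)) = -32362*(11563 + 2*111*(-126)) = -32362*(11563 - 27972) = -32362*(-16409) = 531028058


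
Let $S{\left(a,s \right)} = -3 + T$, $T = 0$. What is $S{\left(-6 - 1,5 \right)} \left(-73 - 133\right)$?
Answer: $618$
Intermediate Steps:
$S{\left(a,s \right)} = -3$ ($S{\left(a,s \right)} = -3 + 0 = -3$)
$S{\left(-6 - 1,5 \right)} \left(-73 - 133\right) = - 3 \left(-73 - 133\right) = \left(-3\right) \left(-206\right) = 618$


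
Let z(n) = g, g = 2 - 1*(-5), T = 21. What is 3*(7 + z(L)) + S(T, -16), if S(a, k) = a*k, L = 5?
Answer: -294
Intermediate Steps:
g = 7 (g = 2 + 5 = 7)
z(n) = 7
3*(7 + z(L)) + S(T, -16) = 3*(7 + 7) + 21*(-16) = 3*14 - 336 = 42 - 336 = -294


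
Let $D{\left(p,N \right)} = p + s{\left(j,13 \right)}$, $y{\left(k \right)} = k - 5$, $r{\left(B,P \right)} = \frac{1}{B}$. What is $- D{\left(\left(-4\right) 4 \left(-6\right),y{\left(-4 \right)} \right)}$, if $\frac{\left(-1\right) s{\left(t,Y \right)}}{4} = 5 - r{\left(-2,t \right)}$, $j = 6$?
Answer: $-74$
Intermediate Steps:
$y{\left(k \right)} = -5 + k$
$s{\left(t,Y \right)} = -22$ ($s{\left(t,Y \right)} = - 4 \left(5 - \frac{1}{-2}\right) = - 4 \left(5 - - \frac{1}{2}\right) = - 4 \left(5 + \frac{1}{2}\right) = \left(-4\right) \frac{11}{2} = -22$)
$D{\left(p,N \right)} = -22 + p$ ($D{\left(p,N \right)} = p - 22 = -22 + p$)
$- D{\left(\left(-4\right) 4 \left(-6\right),y{\left(-4 \right)} \right)} = - (-22 + \left(-4\right) 4 \left(-6\right)) = - (-22 - -96) = - (-22 + 96) = \left(-1\right) 74 = -74$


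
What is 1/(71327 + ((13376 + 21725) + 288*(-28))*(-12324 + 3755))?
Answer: -1/231608726 ≈ -4.3176e-9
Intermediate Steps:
1/(71327 + ((13376 + 21725) + 288*(-28))*(-12324 + 3755)) = 1/(71327 + (35101 - 8064)*(-8569)) = 1/(71327 + 27037*(-8569)) = 1/(71327 - 231680053) = 1/(-231608726) = -1/231608726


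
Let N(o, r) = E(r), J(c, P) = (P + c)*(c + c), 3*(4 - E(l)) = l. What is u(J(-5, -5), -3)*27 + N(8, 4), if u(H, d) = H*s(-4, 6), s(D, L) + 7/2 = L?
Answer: 20258/3 ≈ 6752.7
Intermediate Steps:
E(l) = 4 - l/3
J(c, P) = 2*c*(P + c) (J(c, P) = (P + c)*(2*c) = 2*c*(P + c))
N(o, r) = 4 - r/3
s(D, L) = -7/2 + L
u(H, d) = 5*H/2 (u(H, d) = H*(-7/2 + 6) = H*(5/2) = 5*H/2)
u(J(-5, -5), -3)*27 + N(8, 4) = (5*(2*(-5)*(-5 - 5))/2)*27 + (4 - ⅓*4) = (5*(2*(-5)*(-10))/2)*27 + (4 - 4/3) = ((5/2)*100)*27 + 8/3 = 250*27 + 8/3 = 6750 + 8/3 = 20258/3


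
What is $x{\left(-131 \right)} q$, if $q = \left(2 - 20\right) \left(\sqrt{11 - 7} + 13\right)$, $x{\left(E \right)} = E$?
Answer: $35370$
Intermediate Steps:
$q = -270$ ($q = - 18 \left(\sqrt{4} + 13\right) = - 18 \left(2 + 13\right) = \left(-18\right) 15 = -270$)
$x{\left(-131 \right)} q = \left(-131\right) \left(-270\right) = 35370$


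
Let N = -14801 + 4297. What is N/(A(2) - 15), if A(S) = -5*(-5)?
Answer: -5252/5 ≈ -1050.4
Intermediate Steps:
A(S) = 25
N = -10504
N/(A(2) - 15) = -10504/(25 - 15) = -10504/10 = -10504*⅒ = -5252/5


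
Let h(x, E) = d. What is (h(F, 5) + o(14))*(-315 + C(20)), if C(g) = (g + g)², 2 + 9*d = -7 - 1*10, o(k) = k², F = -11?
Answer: 2242325/9 ≈ 2.4915e+5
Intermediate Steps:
d = -19/9 (d = -2/9 + (-7 - 1*10)/9 = -2/9 + (-7 - 10)/9 = -2/9 + (⅑)*(-17) = -2/9 - 17/9 = -19/9 ≈ -2.1111)
h(x, E) = -19/9
C(g) = 4*g² (C(g) = (2*g)² = 4*g²)
(h(F, 5) + o(14))*(-315 + C(20)) = (-19/9 + 14²)*(-315 + 4*20²) = (-19/9 + 196)*(-315 + 4*400) = 1745*(-315 + 1600)/9 = (1745/9)*1285 = 2242325/9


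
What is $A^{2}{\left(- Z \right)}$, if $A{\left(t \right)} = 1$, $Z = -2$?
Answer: $1$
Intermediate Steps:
$A^{2}{\left(- Z \right)} = 1^{2} = 1$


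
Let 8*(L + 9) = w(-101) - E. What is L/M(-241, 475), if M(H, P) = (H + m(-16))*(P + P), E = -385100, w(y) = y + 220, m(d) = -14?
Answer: -385147/1938000 ≈ -0.19873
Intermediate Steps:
w(y) = 220 + y
M(H, P) = 2*P*(-14 + H) (M(H, P) = (H - 14)*(P + P) = (-14 + H)*(2*P) = 2*P*(-14 + H))
L = 385147/8 (L = -9 + ((220 - 101) - 1*(-385100))/8 = -9 + (119 + 385100)/8 = -9 + (⅛)*385219 = -9 + 385219/8 = 385147/8 ≈ 48143.)
L/M(-241, 475) = 385147/(8*((2*475*(-14 - 241)))) = 385147/(8*((2*475*(-255)))) = (385147/8)/(-242250) = (385147/8)*(-1/242250) = -385147/1938000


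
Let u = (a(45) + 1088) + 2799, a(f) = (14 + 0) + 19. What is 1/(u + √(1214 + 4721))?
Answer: 784/3072093 - √5935/15360465 ≈ 0.00025019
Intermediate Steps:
a(f) = 33 (a(f) = 14 + 19 = 33)
u = 3920 (u = (33 + 1088) + 2799 = 1121 + 2799 = 3920)
1/(u + √(1214 + 4721)) = 1/(3920 + √(1214 + 4721)) = 1/(3920 + √5935)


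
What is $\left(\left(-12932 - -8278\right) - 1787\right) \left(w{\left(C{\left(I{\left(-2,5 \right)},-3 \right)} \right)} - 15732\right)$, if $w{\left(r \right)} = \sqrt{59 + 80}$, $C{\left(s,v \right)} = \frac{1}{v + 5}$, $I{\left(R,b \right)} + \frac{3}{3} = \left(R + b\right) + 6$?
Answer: $101329812 - 6441 \sqrt{139} \approx 1.0125 \cdot 10^{8}$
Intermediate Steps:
$I{\left(R,b \right)} = 5 + R + b$ ($I{\left(R,b \right)} = -1 + \left(\left(R + b\right) + 6\right) = -1 + \left(6 + R + b\right) = 5 + R + b$)
$C{\left(s,v \right)} = \frac{1}{5 + v}$
$w{\left(r \right)} = \sqrt{139}$
$\left(\left(-12932 - -8278\right) - 1787\right) \left(w{\left(C{\left(I{\left(-2,5 \right)},-3 \right)} \right)} - 15732\right) = \left(\left(-12932 - -8278\right) - 1787\right) \left(\sqrt{139} - 15732\right) = \left(\left(-12932 + 8278\right) - 1787\right) \left(-15732 + \sqrt{139}\right) = \left(-4654 - 1787\right) \left(-15732 + \sqrt{139}\right) = - 6441 \left(-15732 + \sqrt{139}\right) = 101329812 - 6441 \sqrt{139}$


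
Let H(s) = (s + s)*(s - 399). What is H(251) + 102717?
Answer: 28421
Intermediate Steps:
H(s) = 2*s*(-399 + s) (H(s) = (2*s)*(-399 + s) = 2*s*(-399 + s))
H(251) + 102717 = 2*251*(-399 + 251) + 102717 = 2*251*(-148) + 102717 = -74296 + 102717 = 28421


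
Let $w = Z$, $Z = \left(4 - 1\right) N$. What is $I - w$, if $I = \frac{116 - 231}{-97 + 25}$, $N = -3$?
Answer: $\frac{763}{72} \approx 10.597$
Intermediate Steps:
$I = \frac{115}{72}$ ($I = - \frac{115}{-72} = \left(-115\right) \left(- \frac{1}{72}\right) = \frac{115}{72} \approx 1.5972$)
$Z = -9$ ($Z = \left(4 - 1\right) \left(-3\right) = 3 \left(-3\right) = -9$)
$w = -9$
$I - w = \frac{115}{72} - -9 = \frac{115}{72} + 9 = \frac{763}{72}$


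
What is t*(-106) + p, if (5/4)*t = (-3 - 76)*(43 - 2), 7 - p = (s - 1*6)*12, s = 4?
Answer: 1373491/5 ≈ 2.7470e+5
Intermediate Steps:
p = 31 (p = 7 - (4 - 1*6)*12 = 7 - (4 - 6)*12 = 7 - (-2)*12 = 7 - 1*(-24) = 7 + 24 = 31)
t = -12956/5 (t = 4*((-3 - 76)*(43 - 2))/5 = 4*(-79*41)/5 = (4/5)*(-3239) = -12956/5 ≈ -2591.2)
t*(-106) + p = -12956/5*(-106) + 31 = 1373336/5 + 31 = 1373491/5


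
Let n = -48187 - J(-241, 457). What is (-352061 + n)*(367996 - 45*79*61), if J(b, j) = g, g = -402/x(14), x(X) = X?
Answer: -423426801435/7 ≈ -6.0490e+10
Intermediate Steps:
g = -201/7 (g = -402/14 = -402*1/14 = -201/7 ≈ -28.714)
J(b, j) = -201/7
n = -337108/7 (n = -48187 - 1*(-201/7) = -48187 + 201/7 = -337108/7 ≈ -48158.)
(-352061 + n)*(367996 - 45*79*61) = (-352061 - 337108/7)*(367996 - 45*79*61) = -2801535*(367996 - 3555*61)/7 = -2801535*(367996 - 216855)/7 = -2801535/7*151141 = -423426801435/7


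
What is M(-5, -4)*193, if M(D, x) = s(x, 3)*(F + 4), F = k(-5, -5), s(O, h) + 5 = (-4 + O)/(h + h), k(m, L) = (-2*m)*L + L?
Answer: 62339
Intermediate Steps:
k(m, L) = L - 2*L*m (k(m, L) = -2*L*m + L = L - 2*L*m)
s(O, h) = -5 + (-4 + O)/(2*h) (s(O, h) = -5 + (-4 + O)/(h + h) = -5 + (-4 + O)/((2*h)) = -5 + (-4 + O)*(1/(2*h)) = -5 + (-4 + O)/(2*h))
F = -55 (F = -5*(1 - 2*(-5)) = -5*(1 + 10) = -5*11 = -55)
M(D, x) = 289 - 17*x/2 (M(D, x) = ((1/2)*(-4 + x - 10*3)/3)*(-55 + 4) = ((1/2)*(1/3)*(-4 + x - 30))*(-51) = ((1/2)*(1/3)*(-34 + x))*(-51) = (-17/3 + x/6)*(-51) = 289 - 17*x/2)
M(-5, -4)*193 = (289 - 17/2*(-4))*193 = (289 + 34)*193 = 323*193 = 62339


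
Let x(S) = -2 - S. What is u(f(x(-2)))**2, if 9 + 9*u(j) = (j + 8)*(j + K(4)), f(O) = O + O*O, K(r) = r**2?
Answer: 14161/81 ≈ 174.83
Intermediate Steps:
f(O) = O + O**2
u(j) = -1 + (8 + j)*(16 + j)/9 (u(j) = -1 + ((j + 8)*(j + 4**2))/9 = -1 + ((8 + j)*(j + 16))/9 = -1 + ((8 + j)*(16 + j))/9 = -1 + (8 + j)*(16 + j)/9)
u(f(x(-2)))**2 = (119/9 + ((-2 - 1*(-2))*(1 + (-2 - 1*(-2))))**2/9 + 8*((-2 - 1*(-2))*(1 + (-2 - 1*(-2))))/3)**2 = (119/9 + ((-2 + 2)*(1 + (-2 + 2)))**2/9 + 8*((-2 + 2)*(1 + (-2 + 2)))/3)**2 = (119/9 + (0*(1 + 0))**2/9 + 8*(0*(1 + 0))/3)**2 = (119/9 + (0*1)**2/9 + 8*(0*1)/3)**2 = (119/9 + (1/9)*0**2 + (8/3)*0)**2 = (119/9 + (1/9)*0 + 0)**2 = (119/9 + 0 + 0)**2 = (119/9)**2 = 14161/81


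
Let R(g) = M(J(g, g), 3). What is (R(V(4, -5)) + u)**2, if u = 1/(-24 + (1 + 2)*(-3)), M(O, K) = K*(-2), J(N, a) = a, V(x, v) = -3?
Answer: 39601/1089 ≈ 36.365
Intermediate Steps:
M(O, K) = -2*K
R(g) = -6 (R(g) = -2*3 = -6)
u = -1/33 (u = 1/(-24 + 3*(-3)) = 1/(-24 - 9) = 1/(-33) = -1/33 ≈ -0.030303)
(R(V(4, -5)) + u)**2 = (-6 - 1/33)**2 = (-199/33)**2 = 39601/1089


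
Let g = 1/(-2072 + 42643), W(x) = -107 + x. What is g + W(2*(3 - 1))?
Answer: -4178812/40571 ≈ -103.00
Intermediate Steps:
g = 1/40571 ≈ 2.4648e-5
g + W(2*(3 - 1)) = 1/40571 + (-107 + 2*(3 - 1)) = 1/40571 + (-107 + 2*2) = 1/40571 + (-107 + 4) = 1/40571 - 103 = -4178812/40571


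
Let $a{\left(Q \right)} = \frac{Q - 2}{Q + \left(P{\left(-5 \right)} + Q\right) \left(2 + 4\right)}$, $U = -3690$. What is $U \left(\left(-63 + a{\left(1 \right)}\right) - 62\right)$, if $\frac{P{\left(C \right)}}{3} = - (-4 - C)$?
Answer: $\frac{5070060}{11} \approx 4.6091 \cdot 10^{5}$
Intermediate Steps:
$P{\left(C \right)} = 12 + 3 C$ ($P{\left(C \right)} = 3 \left(- (-4 - C)\right) = 3 \left(4 + C\right) = 12 + 3 C$)
$a{\left(Q \right)} = \frac{-2 + Q}{-18 + 7 Q}$ ($a{\left(Q \right)} = \frac{Q - 2}{Q + \left(\left(12 + 3 \left(-5\right)\right) + Q\right) \left(2 + 4\right)} = \frac{-2 + Q}{Q + \left(\left(12 - 15\right) + Q\right) 6} = \frac{-2 + Q}{Q + \left(-3 + Q\right) 6} = \frac{-2 + Q}{Q + \left(-18 + 6 Q\right)} = \frac{-2 + Q}{-18 + 7 Q}$)
$U \left(\left(-63 + a{\left(1 \right)}\right) - 62\right) = - 3690 \left(\left(-63 + \frac{-2 + 1}{-18 + 7 \cdot 1}\right) - 62\right) = - 3690 \left(\left(-63 + \frac{1}{-18 + 7} \left(-1\right)\right) - 62\right) = - 3690 \left(\left(-63 + \frac{1}{-11} \left(-1\right)\right) - 62\right) = - 3690 \left(\left(-63 - - \frac{1}{11}\right) - 62\right) = - 3690 \left(\left(-63 + \frac{1}{11}\right) - 62\right) = - 3690 \left(- \frac{692}{11} - 62\right) = \left(-3690\right) \left(- \frac{1374}{11}\right) = \frac{5070060}{11}$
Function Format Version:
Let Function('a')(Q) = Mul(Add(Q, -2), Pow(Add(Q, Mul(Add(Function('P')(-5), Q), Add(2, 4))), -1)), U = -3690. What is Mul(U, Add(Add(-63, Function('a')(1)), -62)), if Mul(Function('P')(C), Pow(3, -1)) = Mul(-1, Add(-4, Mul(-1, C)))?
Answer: Rational(5070060, 11) ≈ 4.6091e+5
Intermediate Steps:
Function('P')(C) = Add(12, Mul(3, C)) (Function('P')(C) = Mul(3, Mul(-1, Add(-4, Mul(-1, C)))) = Mul(3, Add(4, C)) = Add(12, Mul(3, C)))
Function('a')(Q) = Mul(Pow(Add(-18, Mul(7, Q)), -1), Add(-2, Q)) (Function('a')(Q) = Mul(Add(Q, -2), Pow(Add(Q, Mul(Add(Add(12, Mul(3, -5)), Q), Add(2, 4))), -1)) = Mul(Add(-2, Q), Pow(Add(Q, Mul(Add(Add(12, -15), Q), 6)), -1)) = Mul(Add(-2, Q), Pow(Add(Q, Mul(Add(-3, Q), 6)), -1)) = Mul(Add(-2, Q), Pow(Add(Q, Add(-18, Mul(6, Q))), -1)) = Mul(Add(-2, Q), Pow(Add(-18, Mul(7, Q)), -1)) = Mul(Pow(Add(-18, Mul(7, Q)), -1), Add(-2, Q)))
Mul(U, Add(Add(-63, Function('a')(1)), -62)) = Mul(-3690, Add(Add(-63, Mul(Pow(Add(-18, Mul(7, 1)), -1), Add(-2, 1))), -62)) = Mul(-3690, Add(Add(-63, Mul(Pow(Add(-18, 7), -1), -1)), -62)) = Mul(-3690, Add(Add(-63, Mul(Pow(-11, -1), -1)), -62)) = Mul(-3690, Add(Add(-63, Mul(Rational(-1, 11), -1)), -62)) = Mul(-3690, Add(Add(-63, Rational(1, 11)), -62)) = Mul(-3690, Add(Rational(-692, 11), -62)) = Mul(-3690, Rational(-1374, 11)) = Rational(5070060, 11)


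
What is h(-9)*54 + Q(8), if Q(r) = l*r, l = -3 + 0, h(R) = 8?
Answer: 408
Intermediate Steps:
l = -3
Q(r) = -3*r
h(-9)*54 + Q(8) = 8*54 - 3*8 = 432 - 24 = 408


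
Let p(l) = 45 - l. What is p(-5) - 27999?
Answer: -27949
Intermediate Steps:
p(-5) - 27999 = (45 - 1*(-5)) - 27999 = (45 + 5) - 27999 = 50 - 27999 = -27949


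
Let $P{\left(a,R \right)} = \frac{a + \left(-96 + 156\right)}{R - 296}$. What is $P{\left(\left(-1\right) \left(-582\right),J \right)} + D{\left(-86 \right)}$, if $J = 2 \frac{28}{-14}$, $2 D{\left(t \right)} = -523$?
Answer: $- \frac{6591}{25} \approx -263.64$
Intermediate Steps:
$D{\left(t \right)} = - \frac{523}{2}$ ($D{\left(t \right)} = \frac{1}{2} \left(-523\right) = - \frac{523}{2}$)
$J = -4$ ($J = 2 \cdot 28 \left(- \frac{1}{14}\right) = 2 \left(-2\right) = -4$)
$P{\left(a,R \right)} = \frac{60 + a}{-296 + R}$ ($P{\left(a,R \right)} = \frac{a + 60}{-296 + R} = \frac{60 + a}{-296 + R}$)
$P{\left(\left(-1\right) \left(-582\right),J \right)} + D{\left(-86 \right)} = \frac{60 - -582}{-296 - 4} - \frac{523}{2} = \frac{60 + 582}{-300} - \frac{523}{2} = \left(- \frac{1}{300}\right) 642 - \frac{523}{2} = - \frac{107}{50} - \frac{523}{2} = - \frac{6591}{25}$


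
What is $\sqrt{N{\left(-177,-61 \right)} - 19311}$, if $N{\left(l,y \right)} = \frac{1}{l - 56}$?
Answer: $\frac{2 i \sqrt{262093778}}{233} \approx 138.96 i$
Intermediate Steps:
$N{\left(l,y \right)} = \frac{1}{-56 + l}$
$\sqrt{N{\left(-177,-61 \right)} - 19311} = \sqrt{\frac{1}{-56 - 177} - 19311} = \sqrt{\frac{1}{-233} - 19311} = \sqrt{- \frac{1}{233} - 19311} = \sqrt{- \frac{4499464}{233}} = \frac{2 i \sqrt{262093778}}{233}$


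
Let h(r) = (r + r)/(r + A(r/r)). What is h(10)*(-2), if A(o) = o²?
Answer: -40/11 ≈ -3.6364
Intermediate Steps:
h(r) = 2*r/(1 + r) (h(r) = (r + r)/(r + (r/r)²) = (2*r)/(r + 1²) = (2*r)/(r + 1) = (2*r)/(1 + r) = 2*r/(1 + r))
h(10)*(-2) = (2*10/(1 + 10))*(-2) = (2*10/11)*(-2) = (2*10*(1/11))*(-2) = (20/11)*(-2) = -40/11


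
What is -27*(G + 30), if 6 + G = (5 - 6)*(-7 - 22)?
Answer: -1431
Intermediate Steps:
G = 23 (G = -6 + (5 - 6)*(-7 - 22) = -6 - 1*(-29) = -6 + 29 = 23)
-27*(G + 30) = -27*(23 + 30) = -27*53 = -1431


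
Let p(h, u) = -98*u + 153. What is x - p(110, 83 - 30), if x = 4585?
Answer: 9626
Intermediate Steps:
p(h, u) = 153 - 98*u
x - p(110, 83 - 30) = 4585 - (153 - 98*(83 - 30)) = 4585 - (153 - 98*53) = 4585 - (153 - 5194) = 4585 - 1*(-5041) = 4585 + 5041 = 9626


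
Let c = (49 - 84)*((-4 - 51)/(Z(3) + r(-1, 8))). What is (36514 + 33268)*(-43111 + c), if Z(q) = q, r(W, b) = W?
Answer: -2941206627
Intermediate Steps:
c = 1925/2 (c = (49 - 84)*((-4 - 51)/(3 - 1)) = -(-1925)/2 = -35*(-55/2) = 1925/2 ≈ 962.50)
(36514 + 33268)*(-43111 + c) = (36514 + 33268)*(-43111 + 1925/2) = 69782*(-84297/2) = -2941206627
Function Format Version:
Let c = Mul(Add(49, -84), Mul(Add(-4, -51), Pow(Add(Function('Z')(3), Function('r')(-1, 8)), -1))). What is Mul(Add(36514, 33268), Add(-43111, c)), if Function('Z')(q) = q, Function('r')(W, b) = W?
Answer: -2941206627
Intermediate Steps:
c = Rational(1925, 2) (c = Mul(Add(49, -84), Mul(Add(-4, -51), Pow(Add(3, -1), -1))) = Mul(-35, Mul(-55, Pow(2, -1))) = Mul(-35, Mul(-55, Rational(1, 2))) = Mul(-35, Rational(-55, 2)) = Rational(1925, 2) ≈ 962.50)
Mul(Add(36514, 33268), Add(-43111, c)) = Mul(Add(36514, 33268), Add(-43111, Rational(1925, 2))) = Mul(69782, Rational(-84297, 2)) = -2941206627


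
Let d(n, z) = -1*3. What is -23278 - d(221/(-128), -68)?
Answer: -23275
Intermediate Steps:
d(n, z) = -3
-23278 - d(221/(-128), -68) = -23278 - 1*(-3) = -23278 + 3 = -23275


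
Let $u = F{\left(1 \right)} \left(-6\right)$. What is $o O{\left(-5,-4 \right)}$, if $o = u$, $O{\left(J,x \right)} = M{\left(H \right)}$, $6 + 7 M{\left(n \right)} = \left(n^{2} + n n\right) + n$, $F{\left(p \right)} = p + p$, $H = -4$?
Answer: $- \frac{264}{7} \approx -37.714$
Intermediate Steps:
$F{\left(p \right)} = 2 p$
$M{\left(n \right)} = - \frac{6}{7} + \frac{n}{7} + \frac{2 n^{2}}{7}$ ($M{\left(n \right)} = - \frac{6}{7} + \frac{\left(n^{2} + n n\right) + n}{7} = - \frac{6}{7} + \frac{\left(n^{2} + n^{2}\right) + n}{7} = - \frac{6}{7} + \frac{2 n^{2} + n}{7} = - \frac{6}{7} + \frac{n + 2 n^{2}}{7} = - \frac{6}{7} + \left(\frac{n}{7} + \frac{2 n^{2}}{7}\right) = - \frac{6}{7} + \frac{n}{7} + \frac{2 n^{2}}{7}$)
$O{\left(J,x \right)} = \frac{22}{7}$ ($O{\left(J,x \right)} = - \frac{6}{7} + \frac{1}{7} \left(-4\right) + \frac{2 \left(-4\right)^{2}}{7} = - \frac{6}{7} - \frac{4}{7} + \frac{2}{7} \cdot 16 = - \frac{6}{7} - \frac{4}{7} + \frac{32}{7} = \frac{22}{7}$)
$u = -12$ ($u = 2 \cdot 1 \left(-6\right) = 2 \left(-6\right) = -12$)
$o = -12$
$o O{\left(-5,-4 \right)} = \left(-12\right) \frac{22}{7} = - \frac{264}{7}$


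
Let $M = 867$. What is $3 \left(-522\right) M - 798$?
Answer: $-1358520$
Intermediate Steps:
$3 \left(-522\right) M - 798 = 3 \left(-522\right) 867 - 798 = \left(-1566\right) 867 - 798 = -1357722 - 798 = -1358520$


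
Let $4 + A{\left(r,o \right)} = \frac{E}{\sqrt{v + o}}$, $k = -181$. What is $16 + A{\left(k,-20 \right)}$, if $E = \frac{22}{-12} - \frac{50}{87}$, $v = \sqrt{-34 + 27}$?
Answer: $12 - \frac{419}{174 \sqrt{-20 + i \sqrt{7}}} \approx 11.965 + 0.53497 i$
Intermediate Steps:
$v = i \sqrt{7}$ ($v = \sqrt{-7} = i \sqrt{7} \approx 2.6458 i$)
$E = - \frac{419}{174}$ ($E = 22 \left(- \frac{1}{12}\right) - \frac{50}{87} = - \frac{11}{6} - \frac{50}{87} = - \frac{419}{174} \approx -2.408$)
$A{\left(r,o \right)} = -4 - \frac{419}{174 \sqrt{o + i \sqrt{7}}}$ ($A{\left(r,o \right)} = -4 - \frac{419}{174 \sqrt{i \sqrt{7} + o}} = -4 - \frac{419}{174 \sqrt{o + i \sqrt{7}}}$)
$16 + A{\left(k,-20 \right)} = 16 - \left(4 + \frac{419}{174 \sqrt{-20 + i \sqrt{7}}}\right) = 12 - \frac{419}{174 \sqrt{-20 + i \sqrt{7}}}$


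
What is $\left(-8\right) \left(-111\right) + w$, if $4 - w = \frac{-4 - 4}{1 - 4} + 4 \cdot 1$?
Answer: $\frac{2656}{3} \approx 885.33$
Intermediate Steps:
$w = - \frac{8}{3}$ ($w = 4 - \left(\frac{-4 - 4}{1 - 4} + 4 \cdot 1\right) = 4 - \left(- \frac{8}{-3} + 4\right) = 4 - \left(\left(-8\right) \left(- \frac{1}{3}\right) + 4\right) = 4 - \left(\frac{8}{3} + 4\right) = 4 - \frac{20}{3} = - \frac{8}{3} \approx -2.6667$)
$\left(-8\right) \left(-111\right) + w = \left(-8\right) \left(-111\right) - \frac{8}{3} = 888 - \frac{8}{3} = \frac{2656}{3}$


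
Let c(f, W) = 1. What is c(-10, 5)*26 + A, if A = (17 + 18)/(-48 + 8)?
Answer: 201/8 ≈ 25.125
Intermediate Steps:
A = -7/8 (A = 35/(-40) = 35*(-1/40) = -7/8 ≈ -0.87500)
c(-10, 5)*26 + A = 1*26 - 7/8 = 26 - 7/8 = 201/8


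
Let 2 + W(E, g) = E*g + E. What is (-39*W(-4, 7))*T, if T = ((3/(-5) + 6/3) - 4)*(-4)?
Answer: 68952/5 ≈ 13790.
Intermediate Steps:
T = 52/5 (T = ((3*(-⅕) + 6*(⅓)) - 4)*(-4) = ((-⅗ + 2) - 4)*(-4) = (7/5 - 4)*(-4) = -13/5*(-4) = 52/5 ≈ 10.400)
W(E, g) = -2 + E + E*g (W(E, g) = -2 + (E*g + E) = -2 + (E + E*g) = -2 + E + E*g)
(-39*W(-4, 7))*T = -39*(-2 - 4 - 4*7)*(52/5) = -39*(-2 - 4 - 28)*(52/5) = -39*(-34)*(52/5) = 1326*(52/5) = 68952/5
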